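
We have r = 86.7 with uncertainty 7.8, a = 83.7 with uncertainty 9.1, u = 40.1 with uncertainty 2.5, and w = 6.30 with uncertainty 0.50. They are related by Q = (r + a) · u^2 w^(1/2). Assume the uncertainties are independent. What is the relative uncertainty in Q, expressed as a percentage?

Let h = r + a = 170. δh = √(δr² + δa²) = √(60.8 + 82.8) = 12.0, so δh/h = 0.0703.
Q is then a monomial in h, u, w:
δQ/Q = √((δh/h)² + (2·δu/u)² + (½·δw/w)²) = √(0.00495 + 0.0155 + 0.00157) = 0.149

14.9%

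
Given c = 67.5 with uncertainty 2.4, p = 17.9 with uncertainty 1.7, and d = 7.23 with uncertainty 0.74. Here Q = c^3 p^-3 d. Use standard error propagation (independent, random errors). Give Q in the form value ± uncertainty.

388 ± 124

Products/powers → add relative errors in quadrature, weighted by exponent:
  (3·δc/c)² = (3×0.0356)² = 0.0114;  (-3·δp/p)² = (-3×0.0950)² = 0.0812;  (1·δd/d)² = (1×0.102)² = 0.0105
δQ/Q = √(0.103) = 0.321
Q = 388, so δQ = 0.321 × 388 = 124.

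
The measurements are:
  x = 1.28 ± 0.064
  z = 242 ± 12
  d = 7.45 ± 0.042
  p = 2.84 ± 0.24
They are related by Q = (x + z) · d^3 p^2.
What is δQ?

1.44e+05

Let u = x + z = 243. δu = √(δx² + δz²) = √(0.00410 + 144) = 12.0, so δu/u = 0.0493.
Q is then a monomial in u, d, p:
δQ/Q = √((δu/u)² + (3·δd/d)² + (2·δp/p)²) = √(0.00243 + 0.000286 + 0.0286) = 0.177
Q = 8.11e+05, so δQ = 0.177 × 8.11e+05 = 1.44e+05.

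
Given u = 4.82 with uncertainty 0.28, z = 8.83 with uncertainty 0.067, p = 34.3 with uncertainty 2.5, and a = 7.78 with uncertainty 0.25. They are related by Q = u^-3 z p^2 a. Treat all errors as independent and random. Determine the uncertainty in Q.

Q is a product of powers, so relative uncertainties combine in quadrature:
  (-3·δu/u)² = (-3×0.0581)² = 0.0304;  (1·δz/z)² = (1×0.00759)² = 5.76e-05;  (2·δp/p)² = (2×0.0729)² = 0.0212;  (1·δa/a)² = (1×0.0321)² = 0.00103
δQ/Q = √(0.0527) = 0.230
Q = 722, so δQ = 0.230 × 722 = 166.

166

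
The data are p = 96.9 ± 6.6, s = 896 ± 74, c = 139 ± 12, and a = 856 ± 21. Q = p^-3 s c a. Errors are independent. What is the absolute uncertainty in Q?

Each factor contributes (exponent × relative error)² to (δQ/Q)²:
  (-3·δp/p)² = (-3×0.0681)² = 0.0418;  (1·δs/s)² = (1×0.0826)² = 0.00682;  (1·δc/c)² = (1×0.0863)² = 0.00745;  (1·δa/a)² = (1×0.0245)² = 0.000602
δQ/Q = √(0.0566) = 0.238
Q = 117, so δQ = 0.238 × 117 = 27.9.

27.9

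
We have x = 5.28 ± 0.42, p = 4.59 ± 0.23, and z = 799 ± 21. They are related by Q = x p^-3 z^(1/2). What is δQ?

Products/powers → add relative errors in quadrature, weighted by exponent:
  (1·δx/x)² = (1×0.0795)² = 0.00633;  (-3·δp/p)² = (-3×0.0501)² = 0.0226;  (½·δz/z)² = (0.5×0.0263)² = 0.000173
δQ/Q = √(0.0291) = 0.171
Q = 1.54, so δQ = 0.171 × 1.54 = 0.263.

0.263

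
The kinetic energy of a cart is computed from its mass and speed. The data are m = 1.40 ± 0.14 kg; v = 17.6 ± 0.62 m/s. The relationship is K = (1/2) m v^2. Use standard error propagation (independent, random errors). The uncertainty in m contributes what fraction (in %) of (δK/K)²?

66.8%

(δK/K)² = (1·δm/m)² + (2·δv/v)²
  m term: (1×0.100)² = 0.0100
  v term: (2×0.0352)² = 0.00496
Total = 0.0150. Share from m = 0.0100/0.0150 = 0.668.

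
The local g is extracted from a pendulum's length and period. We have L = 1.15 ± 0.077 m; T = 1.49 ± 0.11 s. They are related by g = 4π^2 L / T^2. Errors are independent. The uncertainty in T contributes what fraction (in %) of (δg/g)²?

82.9%

(δg/g)² = (1·δL/L)² + (-2·δT/T)²
  L term: (1×0.0670)² = 0.00448
  T term: (-2×0.0738)² = 0.0218
Total = 0.0263. Share from T = 0.0218/0.0263 = 0.829.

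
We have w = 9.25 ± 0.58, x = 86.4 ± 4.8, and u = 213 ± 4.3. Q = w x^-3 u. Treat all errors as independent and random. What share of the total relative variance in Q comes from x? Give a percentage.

86.5%

(δQ/Q)² = (1·δw/w)² + (-3·δx/x)² + (1·δu/u)²
  w term: (1×0.0627)² = 0.00393
  x term: (-3×0.0556)² = 0.0278
  u term: (1×0.0202)² = 0.000408
Total = 0.0321. Share from x = 0.0278/0.0321 = 0.865.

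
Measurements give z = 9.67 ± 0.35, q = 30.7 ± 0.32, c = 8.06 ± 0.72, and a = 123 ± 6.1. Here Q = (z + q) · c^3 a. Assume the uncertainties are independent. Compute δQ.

7.09e+05

Let u = z + q = 40.4. δu = √(δz² + δq²) = √(0.122 + 0.102) = 0.474, so δu/u = 0.0117.
Q is then a monomial in u, c, a:
δQ/Q = √((δu/u)² + (3·δc/c)² + (1·δa/a)²) = √(0.000138 + 0.0718 + 0.00246) = 0.273
Q = 2.6e+06, so δQ = 0.273 × 2.6e+06 = 7.09e+05.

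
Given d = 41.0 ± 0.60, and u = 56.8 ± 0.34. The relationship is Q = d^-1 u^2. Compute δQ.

1.49

For a monomial Q ∝ d^-1, u^2, fractional errors add in quadrature:
  (-1·δd/d)² = (-1×0.0146)² = 0.000214;  (2·δu/u)² = (2×0.00599)² = 0.000143
δQ/Q = √(0.000357) = 0.0189
Q = 78.7, so δQ = 0.0189 × 78.7 = 1.49.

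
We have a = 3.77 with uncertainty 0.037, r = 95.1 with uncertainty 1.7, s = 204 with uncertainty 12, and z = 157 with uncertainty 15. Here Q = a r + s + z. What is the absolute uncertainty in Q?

Let p = a·r = 359. δp/p = √((1·δa/a)² + (1·δr/r)²) = √(9.63e-05 + 0.000320) = 0.0204, so δp = 7.31.
Q = p + s + z: δQ = √(δp² + δs² + δz²) = √(53.5 + 144 + 225) = 20.6

20.6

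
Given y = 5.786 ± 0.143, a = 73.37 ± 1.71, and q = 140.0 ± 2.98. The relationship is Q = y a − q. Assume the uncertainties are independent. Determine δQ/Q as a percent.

5.18%

Let p = y·a = 424.5. δp/p = √((1·δy/y)² + (1·δa/a)²) = √(0.000611 + 0.000543) = 0.0340, so δp = 14.4.
Q = p − q: δQ = √(δp² + δq²) = √(208 + 8.88) = 14.7
Q = 284.5, so δQ/Q = 14.7/284.5 = 0.0518.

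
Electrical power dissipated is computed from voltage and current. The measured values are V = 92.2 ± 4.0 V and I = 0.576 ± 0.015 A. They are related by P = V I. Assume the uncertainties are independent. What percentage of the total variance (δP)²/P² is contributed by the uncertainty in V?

73.5%

(δP/P)² = (1·δV/V)² + (1·δI/I)²
  V term: (1×0.0434)² = 0.00188
  I term: (1×0.0260)² = 0.000678
Total = 0.00256. Share from V = 0.00188/0.00256 = 0.735.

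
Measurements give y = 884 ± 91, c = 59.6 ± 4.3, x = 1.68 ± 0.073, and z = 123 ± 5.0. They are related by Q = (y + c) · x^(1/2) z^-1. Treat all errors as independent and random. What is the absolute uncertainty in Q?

Let u = y + c = 944. δu = √(δy² + δc²) = √(8280 + 18.5) = 91.1, so δu/u = 0.0965.
Q is then a monomial in u, x, z:
δQ/Q = √((δu/u)² + (½·δx/x)² + (-1·δz/z)²) = √(0.00932 + 0.000472 + 0.00165) = 0.107
Q = 9.94, so δQ = 0.107 × 9.94 = 1.06.

1.06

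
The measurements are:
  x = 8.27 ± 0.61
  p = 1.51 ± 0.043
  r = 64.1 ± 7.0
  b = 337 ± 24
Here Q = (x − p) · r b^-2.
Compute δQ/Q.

0.201

Let u = x − p = 6.76. δu = √(δx² + δp²) = √(0.372 + 0.00185) = 0.612, so δu/u = 0.0905.
Q is then a monomial in u, r, b:
δQ/Q = √((δu/u)² + (1·δr/r)² + (-2·δb/b)²) = √(0.00818 + 0.0119 + 0.0203) = 0.201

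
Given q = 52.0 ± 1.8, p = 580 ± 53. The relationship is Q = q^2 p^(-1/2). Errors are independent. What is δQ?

9.31

Products/powers → add relative errors in quadrature, weighted by exponent:
  (2·δq/q)² = (2×0.0346)² = 0.00479;  (−½·δp/p)² = (-0.5×0.0914)² = 0.00209
δQ/Q = √(0.00688) = 0.0829
Q = 112, so δQ = 0.0829 × 112 = 9.31.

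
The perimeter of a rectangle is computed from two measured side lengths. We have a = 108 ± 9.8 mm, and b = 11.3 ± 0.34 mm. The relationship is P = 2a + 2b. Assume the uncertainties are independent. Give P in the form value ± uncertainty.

Sums and differences: (δP)² = Σ (cᵢ δxᵢ)².
  (2·δa)² = 384;  (2·δb)² = 0.462
δP = √(385) = 19.6 mm
P = 239 mm.

239 ± 19.6 mm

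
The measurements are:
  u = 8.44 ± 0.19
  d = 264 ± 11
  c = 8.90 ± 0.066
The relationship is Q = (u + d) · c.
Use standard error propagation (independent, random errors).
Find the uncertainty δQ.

Let w = u + d = 272. δw = √(δu² + δd²) = √(0.0361 + 121) = 11.0, so δw/w = 0.0404.
Q is then a monomial in w, c:
δQ/Q = √((δw/w)² + (1·δc/c)²) = √(0.00163 + 5.5e-05) = 0.0411
Q = 2420, so δQ = 0.0411 × 2420 = 99.6.

99.6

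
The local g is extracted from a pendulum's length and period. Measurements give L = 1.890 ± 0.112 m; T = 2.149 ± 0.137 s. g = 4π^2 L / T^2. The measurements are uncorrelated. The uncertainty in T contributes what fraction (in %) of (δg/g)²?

(δg/g)² = (1·δL/L)² + (-2·δT/T)²
  L term: (1×0.0593)² = 0.00351
  T term: (-2×0.0638)² = 0.0163
Total = 0.0198. Share from T = 0.0163/0.0198 = 0.822.

82.2%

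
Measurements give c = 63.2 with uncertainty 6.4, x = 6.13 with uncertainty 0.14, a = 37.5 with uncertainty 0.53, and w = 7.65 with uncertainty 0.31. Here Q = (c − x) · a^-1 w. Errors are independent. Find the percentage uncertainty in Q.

Let u = c − x = 57.1. δu = √(δc² + δx²) = √(41.0 + 0.0196) = 6.40, so δu/u = 0.112.
Q is then a monomial in u, a, w:
δQ/Q = √((δu/u)² + (-1·δa/a)² + (1·δw/w)²) = √(0.0126 + 0.000200 + 0.00164) = 0.120

12.0%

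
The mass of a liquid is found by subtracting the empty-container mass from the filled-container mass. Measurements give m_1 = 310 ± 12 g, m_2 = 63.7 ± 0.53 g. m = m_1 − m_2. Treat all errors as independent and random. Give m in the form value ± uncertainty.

246 ± 12.0 g

m is a linear combination, so absolute uncertainties add in quadrature:
  (δm_1)² = 144;  (δm_2)² = 0.281
δm = √(144) = 12.0 g
m = 246 g.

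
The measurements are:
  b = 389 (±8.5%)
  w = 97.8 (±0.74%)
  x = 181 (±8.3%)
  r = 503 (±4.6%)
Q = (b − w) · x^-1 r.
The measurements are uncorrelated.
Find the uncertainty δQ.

Let u = b − w = 291. δu = √(δb² + δw²) = √(1090 + 0.524) = 33.1, so δu/u = 0.114.
Q is then a monomial in u, x, r:
δQ/Q = √((δu/u)² + (-1·δx/x)² + (1·δr/r)²) = √(0.0129 + 0.00689 + 0.00212) = 0.148
Q = 809, so δQ = 0.148 × 809 = 120.

120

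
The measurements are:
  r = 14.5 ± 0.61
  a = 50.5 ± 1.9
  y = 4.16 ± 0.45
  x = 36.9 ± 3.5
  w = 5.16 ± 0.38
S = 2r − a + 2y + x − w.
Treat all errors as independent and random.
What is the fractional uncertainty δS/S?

0.231

For a sum/difference, combine absolute errors in quadrature:
  (2·δr)² = 1.49;  (δa)² = 3.61;  (2·δy)² = 0.810;  (δx)² = 12.2;  (δw)² = 0.144
δS = √(18.3) = 4.28
S = 18.6, so δS/S = 4.28/18.6 = 0.231.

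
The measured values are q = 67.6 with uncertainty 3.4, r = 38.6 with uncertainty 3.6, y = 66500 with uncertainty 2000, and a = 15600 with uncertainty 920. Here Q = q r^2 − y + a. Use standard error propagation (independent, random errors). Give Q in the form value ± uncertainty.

Let p = q·r^2 = 1.01e+05. δp/p = √((1·δq/q)² + (2·δr/r)²) = √(0.00253 + 0.0348) = 0.193, so δp = 19500.
Q = p − y + a: δQ = √(δp² + δy² + δa²) = √(3.79e+08 + 4e+06 + 8.46e+05) = 19600
Q = 49800.

49800 ± 19600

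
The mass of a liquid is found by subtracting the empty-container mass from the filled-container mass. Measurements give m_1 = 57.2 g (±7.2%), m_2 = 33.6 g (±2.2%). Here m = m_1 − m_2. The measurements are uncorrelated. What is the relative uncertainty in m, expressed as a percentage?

Sums and differences: (δm)² = Σ (cᵢ δxᵢ)².
  (δm_1)² = 17.0;  (δm_2)² = 0.546
δm = √(17.5) = 4.18 g
m = 23.6 g, so δm/m = 4.18/23.6 = 0.177.

17.7%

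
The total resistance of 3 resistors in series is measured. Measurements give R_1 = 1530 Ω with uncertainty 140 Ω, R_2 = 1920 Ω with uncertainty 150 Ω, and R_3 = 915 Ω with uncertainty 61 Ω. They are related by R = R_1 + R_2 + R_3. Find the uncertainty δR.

214 Ω

For a sum/difference, combine absolute errors in quadrature:
  (δR_1)² = 19600;  (δR_2)² = 22500;  (δR_3)² = 3720
δR = √(45800) = 214 Ω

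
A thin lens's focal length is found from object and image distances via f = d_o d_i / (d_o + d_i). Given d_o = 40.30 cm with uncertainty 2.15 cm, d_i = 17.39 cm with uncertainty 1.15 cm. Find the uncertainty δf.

0.594 cm

∂f/∂d_o = (d_i/(d_o+d_i))² = 0.0909;  ∂f/∂d_i = (d_o/(d_o+d_i))² = 0.488
δf = √((∂f/∂d_o · δd_o)² + (∂f/∂d_i · δd_i)²) = √(0.0382 + 0.315) = 0.594 cm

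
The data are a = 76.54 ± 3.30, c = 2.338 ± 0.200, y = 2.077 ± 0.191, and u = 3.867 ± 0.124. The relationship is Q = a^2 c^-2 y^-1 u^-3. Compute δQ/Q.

0.233

Each factor contributes (exponent × relative error)² to (δQ/Q)²:
  (2·δa/a)² = (2×0.0431)² = 0.00744;  (-2·δc/c)² = (-2×0.0855)² = 0.0293;  (-1·δy/y)² = (-1×0.0920)² = 0.00846;  (-3·δu/u)² = (-3×0.0321)² = 0.00925
δQ/Q = √(0.0544) = 0.233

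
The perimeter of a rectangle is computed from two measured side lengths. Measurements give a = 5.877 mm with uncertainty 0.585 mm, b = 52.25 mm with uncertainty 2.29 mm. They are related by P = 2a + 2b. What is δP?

Each term contributes (cᵢ δxᵢ)² to (δP)²:
  (2·δa)² = 1.37;  (2·δb)² = 21.0
δP = √(22.3) = 4.73 mm

4.73 mm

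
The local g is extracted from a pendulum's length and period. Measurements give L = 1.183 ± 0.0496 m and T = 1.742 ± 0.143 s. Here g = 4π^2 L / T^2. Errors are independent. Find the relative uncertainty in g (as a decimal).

0.169

Products/powers → add relative errors in quadrature, weighted by exponent:
  (1·δL/L)² = (1×0.0419)² = 0.00176;  (-2·δT/T)² = (-2×0.0821)² = 0.0270
δg/g = √(0.0287) = 0.169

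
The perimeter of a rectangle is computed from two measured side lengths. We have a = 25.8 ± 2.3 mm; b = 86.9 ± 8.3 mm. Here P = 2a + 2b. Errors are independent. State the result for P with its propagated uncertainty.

225 ± 17.2 mm

Sums and differences: (δP)² = Σ (cᵢ δxᵢ)².
  (2·δa)² = 21.2;  (2·δb)² = 276
δP = √(297) = 17.2 mm
P = 225 mm.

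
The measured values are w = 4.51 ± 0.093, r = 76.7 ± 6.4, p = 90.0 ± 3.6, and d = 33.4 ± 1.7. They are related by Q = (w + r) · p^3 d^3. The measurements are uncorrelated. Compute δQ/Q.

0.210

Let u = w + r = 81.2. δu = √(δw² + δr²) = √(0.00865 + 41.0) = 6.40, so δu/u = 0.0788.
Q is then a monomial in u, p, d:
δQ/Q = √((δu/u)² + (3·δp/p)² + (3·δd/d)²) = √(0.00621 + 0.0144 + 0.0233) = 0.210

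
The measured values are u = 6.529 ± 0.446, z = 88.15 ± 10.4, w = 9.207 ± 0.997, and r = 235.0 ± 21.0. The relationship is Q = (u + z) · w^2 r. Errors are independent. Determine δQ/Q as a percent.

Let h = u + z = 94.68. δh = √(δu² + δz²) = √(0.199 + 108) = 10.4, so δh/h = 0.110.
Q is then a monomial in h, w, r:
δQ/Q = √((δh/h)² + (2·δw/w)² + (1·δr/r)²) = √(0.0121 + 0.0469 + 0.00799) = 0.259

25.9%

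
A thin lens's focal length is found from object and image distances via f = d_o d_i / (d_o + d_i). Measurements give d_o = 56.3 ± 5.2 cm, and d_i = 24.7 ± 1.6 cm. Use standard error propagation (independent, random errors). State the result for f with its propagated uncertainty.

17.2 ± 0.912 cm

∂f/∂d_o = (d_i/(d_o+d_i))² = 0.0930;  ∂f/∂d_i = (d_o/(d_o+d_i))² = 0.483
δf = √((∂f/∂d_o · δd_o)² + (∂f/∂d_i · δd_i)²) = √(0.234 + 0.597) = 0.912 cm
f = 17.2 cm.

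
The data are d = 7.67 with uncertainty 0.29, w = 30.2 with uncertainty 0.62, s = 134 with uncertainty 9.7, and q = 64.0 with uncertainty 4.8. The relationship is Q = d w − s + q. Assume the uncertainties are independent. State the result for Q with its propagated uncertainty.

Let p = d·w = 232. δp/p = √((1·δd/d)² + (1·δw/w)²) = √(0.00143 + 0.000421) = 0.0430, so δp = 9.97.
Q = p − s + q: δQ = √(δp² + δs² + δq²) = √(99.3 + 94.1 + 23.0) = 14.7
Q = 162.

162 ± 14.7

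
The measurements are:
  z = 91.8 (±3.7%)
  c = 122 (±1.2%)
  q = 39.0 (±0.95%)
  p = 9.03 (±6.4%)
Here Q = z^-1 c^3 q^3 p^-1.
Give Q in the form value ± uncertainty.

(1.30 ± 0.113) × 10^8

Products/powers → add relative errors in quadrature, weighted by exponent:
  (-1·δz/z)² = (-1×0.0370)² = 0.00137;  (3·δc/c)² = (3×0.0120)² = 0.00130;  (3·δq/q)² = (3×0.00950)² = 0.000812;  (-1·δp/p)² = (-1×0.0640)² = 0.00410
δQ/Q = √(0.00757) = 0.0870
Q = 1.3e+08, so δQ = 0.0870 × 1.3e+08 = 1.13e+07.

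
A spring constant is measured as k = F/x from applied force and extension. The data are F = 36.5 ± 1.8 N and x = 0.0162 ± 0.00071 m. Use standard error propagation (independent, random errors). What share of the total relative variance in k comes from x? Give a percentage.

(δk/k)² = (1·δF/F)² + (-1·δx/x)²
  F term: (1×0.0493)² = 0.00243
  x term: (-1×0.0438)² = 0.00192
Total = 0.00435. Share from x = 0.00192/0.00435 = 0.441.

44.1%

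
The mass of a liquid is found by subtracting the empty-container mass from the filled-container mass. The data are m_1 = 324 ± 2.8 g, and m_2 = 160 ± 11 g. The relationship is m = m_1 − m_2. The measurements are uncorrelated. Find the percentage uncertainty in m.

Sums and differences: (δm)² = Σ (cᵢ δxᵢ)².
  (δm_1)² = 7.84;  (δm_2)² = 121
δm = √(129) = 11.4 g
m = 164 g, so δm/m = 11.4/164 = 0.0692.

6.92%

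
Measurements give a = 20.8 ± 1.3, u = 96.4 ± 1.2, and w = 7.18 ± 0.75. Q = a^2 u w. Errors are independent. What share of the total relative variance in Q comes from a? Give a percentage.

(δQ/Q)² = (2·δa/a)² + (1·δu/u)² + (1·δw/w)²
  a term: (2×0.0625)² = 0.0156
  u term: (1×0.0124)² = 0.000155
  w term: (1×0.104)² = 0.0109
Total = 0.0267. Share from a = 0.0156/0.0267 = 0.585.

58.5%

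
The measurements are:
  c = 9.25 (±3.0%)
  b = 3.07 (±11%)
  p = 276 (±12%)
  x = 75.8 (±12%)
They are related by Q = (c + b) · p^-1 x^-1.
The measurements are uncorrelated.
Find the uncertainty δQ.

0.000102

Let u = c + b = 12.3. δu = √(δc² + δb²) = √(0.0770 + 0.114) = 0.437, so δu/u = 0.0355.
Q is then a monomial in u, p, x:
δQ/Q = √((δu/u)² + (-1·δp/p)² + (-1·δx/x)²) = √(0.00126 + 0.0144 + 0.0144) = 0.173
Q = 0.000589, so δQ = 0.173 × 0.000589 = 0.000102.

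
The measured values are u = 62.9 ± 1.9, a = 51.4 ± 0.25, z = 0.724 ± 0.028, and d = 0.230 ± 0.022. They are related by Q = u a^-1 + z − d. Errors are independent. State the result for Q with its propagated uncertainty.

1.72 ± 0.0517

Let p = u·a^-1 = 1.22. δp/p = √((1·δu/u)² + (-1·δa/a)²) = √(0.000912 + 2.37e-05) = 0.0306, so δp = 0.0374.
Q = p + z − d: δQ = √(δp² + δz² + δd²) = √(0.00140 + 0.000784 + 0.000484) = 0.0517
Q = 1.72.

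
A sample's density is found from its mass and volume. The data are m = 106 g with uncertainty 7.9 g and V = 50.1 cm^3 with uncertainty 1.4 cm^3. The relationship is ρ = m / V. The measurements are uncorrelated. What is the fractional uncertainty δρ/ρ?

Relative error in a monomial: (δρ/ρ)² = Σ (nᵢ · δxᵢ/xᵢ)².
  (1·δm/m)² = (1×0.0745)² = 0.00555;  (-1·δV/V)² = (-1×0.0279)² = 0.000781
δρ/ρ = √(0.00634) = 0.0796

0.0796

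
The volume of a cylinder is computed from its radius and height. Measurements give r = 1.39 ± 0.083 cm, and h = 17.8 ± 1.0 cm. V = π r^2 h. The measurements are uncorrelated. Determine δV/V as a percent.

13.2%

Products/powers → add relative errors in quadrature, weighted by exponent:
  (2·δr/r)² = (2×0.0597)² = 0.0143;  (1·δh/h)² = (1×0.0562)² = 0.00316
δV/V = √(0.0174) = 0.132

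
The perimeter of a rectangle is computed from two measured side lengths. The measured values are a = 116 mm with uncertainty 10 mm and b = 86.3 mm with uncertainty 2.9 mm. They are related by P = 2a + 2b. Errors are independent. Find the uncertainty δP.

20.8 mm

Sums and differences: (δP)² = Σ (cᵢ δxᵢ)².
  (2·δa)² = 400;  (2·δb)² = 33.6
δP = √(434) = 20.8 mm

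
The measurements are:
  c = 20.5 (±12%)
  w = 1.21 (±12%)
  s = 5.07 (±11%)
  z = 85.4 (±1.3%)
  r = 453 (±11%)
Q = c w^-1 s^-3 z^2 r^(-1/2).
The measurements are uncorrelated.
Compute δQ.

Products/powers → add relative errors in quadrature, weighted by exponent:
  (1·δc/c)² = (1×0.120)² = 0.0144;  (-1·δw/w)² = (-1×0.120)² = 0.0144;  (-3·δs/s)² = (-3×0.110)² = 0.109;  (2·δz/z)² = (2×0.0130)² = 0.000676;  (−½·δr/r)² = (-0.5×0.110)² = 0.00302
δQ/Q = √(0.141) = 0.376
Q = 44.5, so δQ = 0.376 × 44.5 = 16.8.

16.8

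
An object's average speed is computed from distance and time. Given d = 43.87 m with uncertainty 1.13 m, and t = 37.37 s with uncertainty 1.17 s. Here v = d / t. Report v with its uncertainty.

1.174 ± 0.0476 m/s

Since v is a product/quotient, work with relative uncertainties:
  (1·δd/d)² = (1×0.0258)² = 0.000663;  (-1·δt/t)² = (-1×0.0313)² = 0.000980
δv/v = √(0.00164) = 0.0405
v = 1.174 m/s, so δv = 0.0405 × 1.174 = 0.0476 m/s.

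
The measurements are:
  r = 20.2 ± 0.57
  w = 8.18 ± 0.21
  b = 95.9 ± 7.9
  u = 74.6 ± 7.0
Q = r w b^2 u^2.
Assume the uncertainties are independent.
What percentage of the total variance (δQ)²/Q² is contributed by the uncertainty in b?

42.5%

(δQ/Q)² = (1·δr/r)² + (1·δw/w)² + (2·δb/b)² + (2·δu/u)²
  r term: (1×0.0282)² = 0.000796
  w term: (1×0.0257)² = 0.000659
  b term: (2×0.0824)² = 0.0271
  u term: (2×0.0938)² = 0.0352
Total = 0.0638. Share from b = 0.0271/0.0638 = 0.425.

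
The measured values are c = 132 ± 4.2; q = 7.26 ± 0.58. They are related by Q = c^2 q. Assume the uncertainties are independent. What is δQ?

Since Q is a product/quotient, work with relative uncertainties:
  (2·δc/c)² = (2×0.0318)² = 0.00405;  (1·δq/q)² = (1×0.0799)² = 0.00638
δQ/Q = √(0.0104) = 0.102
Q = 1.26e+05, so δQ = 0.102 × 1.26e+05 = 12900.

12900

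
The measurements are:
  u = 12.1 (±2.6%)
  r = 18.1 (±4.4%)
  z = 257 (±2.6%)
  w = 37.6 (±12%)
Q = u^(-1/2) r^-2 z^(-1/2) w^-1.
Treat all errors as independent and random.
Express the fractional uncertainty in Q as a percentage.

Relative error in a monomial: (δQ/Q)² = Σ (nᵢ · δxᵢ/xᵢ)².
  (−½·δu/u)² = (-0.5×0.0260)² = 0.000169;  (-2·δr/r)² = (-2×0.0440)² = 0.00774;  (−½·δz/z)² = (-0.5×0.0260)² = 0.000169;  (-1·δw/w)² = (-1×0.120)² = 0.0144
δQ/Q = √(0.0225) = 0.150

15.0%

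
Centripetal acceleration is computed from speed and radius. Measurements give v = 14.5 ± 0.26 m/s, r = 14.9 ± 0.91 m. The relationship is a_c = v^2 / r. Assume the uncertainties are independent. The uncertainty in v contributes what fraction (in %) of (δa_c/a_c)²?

25.6%

(δa_c/a_c)² = (2·δv/v)² + (-1·δr/r)²
  v term: (2×0.0179)² = 0.00129
  r term: (-1×0.0611)² = 0.00373
Total = 0.00502. Share from v = 0.00129/0.00502 = 0.256.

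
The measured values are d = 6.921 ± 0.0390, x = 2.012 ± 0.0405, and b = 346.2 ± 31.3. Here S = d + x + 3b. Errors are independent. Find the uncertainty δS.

For a sum/difference, combine absolute errors in quadrature:
  (δd)² = 0.00152;  (δx)² = 0.00164;  (3·δb)² = 8820
δS = √(8820) = 93.9

93.9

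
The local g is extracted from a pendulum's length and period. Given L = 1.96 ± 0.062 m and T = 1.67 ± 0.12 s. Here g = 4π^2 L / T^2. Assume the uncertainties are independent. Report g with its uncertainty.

Since g is a product/quotient, work with relative uncertainties:
  (1·δL/L)² = (1×0.0316)² = 0.00100;  (-2·δT/T)² = (-2×0.0719)² = 0.0207
δg/g = √(0.0217) = 0.147
g = 27.7 m/s^2, so δg = 0.147 × 27.7 = 4.08 m/s^2.

27.7 ± 4.08 m/s^2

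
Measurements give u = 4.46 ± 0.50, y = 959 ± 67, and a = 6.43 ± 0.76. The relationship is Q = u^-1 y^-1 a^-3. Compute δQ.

For a monomial Q ∝ u^-1, y^-1, a^-3, fractional errors add in quadrature:
  (-1·δu/u)² = (-1×0.112)² = 0.0126;  (-1·δy/y)² = (-1×0.0699)² = 0.00488;  (-3·δa/a)² = (-3×0.118)² = 0.126
δQ/Q = √(0.143) = 0.378
Q = 8.79e-07, so δQ = 0.378 × 8.79e-07 = 3.33e-07.

3.33e-07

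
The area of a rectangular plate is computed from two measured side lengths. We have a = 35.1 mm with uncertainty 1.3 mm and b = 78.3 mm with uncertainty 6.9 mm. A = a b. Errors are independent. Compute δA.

263 mm^2

For a monomial A ∝ a, b, fractional errors add in quadrature:
  (1·δa/a)² = (1×0.0370)² = 0.00137;  (1·δb/b)² = (1×0.0881)² = 0.00777
δA/A = √(0.00914) = 0.0956
A = 2750 mm^2, so δA = 0.0956 × 2750 = 263 mm^2.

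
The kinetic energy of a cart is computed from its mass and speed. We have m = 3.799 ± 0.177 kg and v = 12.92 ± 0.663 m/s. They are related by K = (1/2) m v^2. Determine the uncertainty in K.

35.7 J

K is a product of powers, so relative uncertainties combine in quadrature:
  (1·δm/m)² = (1×0.0466)² = 0.00217;  (2·δv/v)² = (2×0.0513)² = 0.0105
δK/K = √(0.0127) = 0.113
K = 317.1 J, so δK = 0.113 × 317.1 = 35.7 J.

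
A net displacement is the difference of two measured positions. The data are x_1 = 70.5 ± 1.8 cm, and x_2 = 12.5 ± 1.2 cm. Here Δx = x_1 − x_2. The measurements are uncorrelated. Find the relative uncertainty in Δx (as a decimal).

0.0373

Sums and differences: (δΔx)² = Σ (cᵢ δxᵢ)².
  (δx_1)² = 3.24;  (δx_2)² = 1.44
δΔx = √(4.68) = 2.16 cm
Δx = 58.0 cm, so δΔx/Δx = 2.16/58.0 = 0.0373.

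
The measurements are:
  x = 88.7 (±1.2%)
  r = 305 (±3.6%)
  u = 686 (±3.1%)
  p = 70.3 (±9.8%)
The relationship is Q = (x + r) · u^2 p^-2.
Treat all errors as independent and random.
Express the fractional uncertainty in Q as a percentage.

Let w = x + r = 394. δw = √(δx² + δr²) = √(1.13 + 121) = 11.0, so δw/w = 0.0280.
Q is then a monomial in w, u, p:
δQ/Q = √((δw/w)² + (2·δu/u)² + (-2·δp/p)²) = √(0.000785 + 0.00384 + 0.0384) = 0.207

20.7%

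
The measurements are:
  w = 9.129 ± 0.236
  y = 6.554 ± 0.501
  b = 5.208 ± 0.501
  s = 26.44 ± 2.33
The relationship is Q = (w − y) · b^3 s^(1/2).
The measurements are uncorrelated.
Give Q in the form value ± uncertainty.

1870 ± 678

Let u = w − y = 2.575. δu = √(δw² + δy²) = √(0.0557 + 0.251) = 0.554, so δu/u = 0.215.
Q is then a monomial in u, b, s:
δQ/Q = √((δu/u)² + (3·δb/b)² + (½·δs/s)²) = √(0.0463 + 0.0833 + 0.00194) = 0.363
Q = 1870, so δQ = 0.363 × 1870 = 678.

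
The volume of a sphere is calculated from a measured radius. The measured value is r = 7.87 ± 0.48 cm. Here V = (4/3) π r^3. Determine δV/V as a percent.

V ∝ r^3, so δV/V = |3| · δr/r = 3 × 0.0610 = 0.183.

18.3%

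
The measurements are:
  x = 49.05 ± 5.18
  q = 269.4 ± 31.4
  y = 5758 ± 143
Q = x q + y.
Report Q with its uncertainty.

Let p = x·q = 13210. δp/p = √((1·δx/x)² + (1·δq/q)²) = √(0.0112 + 0.0136) = 0.157, so δp = 2080.
Q = p + y: δQ = √(δp² + δy²) = √(4.32e+06 + 20400) = 2080
Q = 18970.

18970 ± 2080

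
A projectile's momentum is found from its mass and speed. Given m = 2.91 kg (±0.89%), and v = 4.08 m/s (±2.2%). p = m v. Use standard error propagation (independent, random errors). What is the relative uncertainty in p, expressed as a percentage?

For a monomial p ∝ m, v, fractional errors add in quadrature:
  (1·δm/m)² = (1×0.00890)² = 7.92e-05;  (1·δv/v)² = (1×0.0220)² = 0.000484
δp/p = √(0.000563) = 0.0237

2.37%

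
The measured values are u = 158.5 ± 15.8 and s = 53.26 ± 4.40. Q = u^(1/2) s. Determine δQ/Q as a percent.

9.65%

Since Q is a product/quotient, work with relative uncertainties:
  (½·δu/u)² = (0.5×0.0997)² = 0.00248;  (1·δs/s)² = (1×0.0826)² = 0.00683
δQ/Q = √(0.00931) = 0.0965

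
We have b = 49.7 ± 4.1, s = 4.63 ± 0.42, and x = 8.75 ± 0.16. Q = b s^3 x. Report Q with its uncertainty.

Since Q is a product/quotient, work with relative uncertainties:
  (1·δb/b)² = (1×0.0825)² = 0.00681;  (3·δs/s)² = (3×0.0907)² = 0.0741;  (1·δx/x)² = (1×0.0183)² = 0.000334
δQ/Q = √(0.0812) = 0.285
Q = 43200, so δQ = 0.285 × 43200 = 12300.

43200 ± 12300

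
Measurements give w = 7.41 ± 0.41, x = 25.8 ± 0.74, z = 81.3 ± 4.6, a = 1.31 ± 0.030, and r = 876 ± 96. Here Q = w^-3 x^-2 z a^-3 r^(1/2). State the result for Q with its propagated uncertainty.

For a monomial Q ∝ w^-3, x^-2, z, a^-3, r^(1/2), fractional errors add in quadrature:
  (-3·δw/w)² = (-3×0.0553)² = 0.0276;  (-2·δx/x)² = (-2×0.0287)² = 0.00329;  (1·δz/z)² = (1×0.0566)² = 0.00320;  (-3·δa/a)² = (-3×0.0229)² = 0.00472;  (½·δr/r)² = (0.5×0.110)² = 0.00300
δQ/Q = √(0.0418) = 0.204
Q = 0.00395, so δQ = 0.204 × 0.00395 = 0.000808.

0.00395 ± 0.000808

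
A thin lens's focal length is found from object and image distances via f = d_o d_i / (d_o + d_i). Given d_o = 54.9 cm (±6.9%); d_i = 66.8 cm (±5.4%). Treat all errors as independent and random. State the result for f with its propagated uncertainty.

∂f/∂d_o = (d_i/(d_o+d_i))² = 0.301;  ∂f/∂d_i = (d_o/(d_o+d_i))² = 0.203
δf = √((∂f/∂d_o · δd_o)² + (∂f/∂d_i · δd_i)²) = √(1.30 + 0.539) = 1.36 cm
f = 30.1 cm.

30.1 ± 1.36 cm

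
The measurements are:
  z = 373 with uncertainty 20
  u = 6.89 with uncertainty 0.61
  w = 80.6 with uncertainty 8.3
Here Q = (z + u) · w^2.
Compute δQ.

5.25e+05

Let h = z + u = 380. δh = √(δz² + δu²) = √(400 + 0.372) = 20.0, so δh/h = 0.0527.
Q is then a monomial in h, w:
δQ/Q = √((δh/h)² + (2·δw/w)²) = √(0.00277 + 0.0424) = 0.213
Q = 2.47e+06, so δQ = 0.213 × 2.47e+06 = 5.25e+05.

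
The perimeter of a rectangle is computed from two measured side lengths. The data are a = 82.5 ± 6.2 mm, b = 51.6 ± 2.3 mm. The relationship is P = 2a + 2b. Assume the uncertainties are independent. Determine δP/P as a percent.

P is a linear combination, so absolute uncertainties add in quadrature:
  (2·δa)² = 154;  (2·δb)² = 21.2
δP = √(175) = 13.2 mm
P = 268 mm, so δP/P = 13.2/268 = 0.0493.

4.93%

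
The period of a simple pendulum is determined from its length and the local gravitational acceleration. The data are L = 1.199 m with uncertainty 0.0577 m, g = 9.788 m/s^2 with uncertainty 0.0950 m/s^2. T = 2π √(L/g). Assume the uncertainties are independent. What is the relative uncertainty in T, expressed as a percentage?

For a monomial T ∝ L^(1/2), g^(-1/2), fractional errors add in quadrature:
  (½·δL/L)² = (0.5×0.0481)² = 0.000579;  (−½·δg/g)² = (-0.5×0.00971)² = 2.36e-05
δT/T = √(0.000603) = 0.0245

2.45%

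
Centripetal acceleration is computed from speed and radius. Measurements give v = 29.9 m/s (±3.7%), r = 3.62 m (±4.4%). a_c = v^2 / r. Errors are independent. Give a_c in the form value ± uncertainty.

247 ± 21.3 m/s^2

Products/powers → add relative errors in quadrature, weighted by exponent:
  (2·δv/v)² = (2×0.0370)² = 0.00548;  (-1·δr/r)² = (-1×0.0440)² = 0.00194
δa_c/a_c = √(0.00741) = 0.0861
a_c = 247 m/s^2, so δa_c = 0.0861 × 247 = 21.3 m/s^2.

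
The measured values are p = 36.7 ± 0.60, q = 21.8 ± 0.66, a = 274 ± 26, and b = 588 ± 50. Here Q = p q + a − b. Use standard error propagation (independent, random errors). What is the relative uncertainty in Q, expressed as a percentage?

12.9%

Let w = p·q = 800. δw/w = √((1·δp/p)² + (1·δq/q)²) = √(0.000267 + 0.000917) = 0.0344, so δw = 27.5.
Q = w + a − b: δQ = √(δw² + δa² + δb²) = √(758 + 676 + 2500) = 62.7
Q = 486, so δQ/Q = 62.7/486 = 0.129.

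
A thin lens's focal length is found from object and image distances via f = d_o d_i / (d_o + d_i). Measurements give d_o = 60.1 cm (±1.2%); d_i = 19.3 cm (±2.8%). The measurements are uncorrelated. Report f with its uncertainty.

14.6 ± 0.313 cm

∂f/∂d_o = (d_i/(d_o+d_i))² = 0.0591;  ∂f/∂d_i = (d_o/(d_o+d_i))² = 0.573
δf = √((∂f/∂d_o · δd_o)² + (∂f/∂d_i · δd_i)²) = √(0.00182 + 0.0959) = 0.313 cm
f = 14.6 cm.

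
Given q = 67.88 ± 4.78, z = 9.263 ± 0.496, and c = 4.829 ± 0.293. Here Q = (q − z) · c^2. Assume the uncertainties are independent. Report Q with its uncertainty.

1367 ± 200

Let u = q − z = 58.62. δu = √(δq² + δz²) = √(22.8 + 0.246) = 4.81, so δu/u = 0.0820.
Q is then a monomial in u, c:
δQ/Q = √((δu/u)² + (2·δc/c)²) = √(0.00672 + 0.0147) = 0.146
Q = 1367, so δQ = 0.146 × 1367 = 200.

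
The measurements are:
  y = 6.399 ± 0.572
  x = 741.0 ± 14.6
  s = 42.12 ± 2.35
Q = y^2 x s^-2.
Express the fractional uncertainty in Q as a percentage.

For a monomial Q ∝ y^2, x, s^-2, fractional errors add in quadrature:
  (2·δy/y)² = (2×0.0894)² = 0.0320;  (1·δx/x)² = (1×0.0197)² = 0.000388;  (-2·δs/s)² = (-2×0.0558)² = 0.0125
δQ/Q = √(0.0448) = 0.212

21.2%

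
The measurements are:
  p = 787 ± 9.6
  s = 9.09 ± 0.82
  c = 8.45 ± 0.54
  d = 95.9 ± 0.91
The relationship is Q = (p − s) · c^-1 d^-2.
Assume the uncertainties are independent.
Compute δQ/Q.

0.0678

Let u = p − s = 778. δu = √(δp² + δs²) = √(92.2 + 0.672) = 9.63, so δu/u = 0.0124.
Q is then a monomial in u, c, d:
δQ/Q = √((δu/u)² + (-1·δc/c)² + (-2·δd/d)²) = √(0.000153 + 0.00408 + 0.000360) = 0.0678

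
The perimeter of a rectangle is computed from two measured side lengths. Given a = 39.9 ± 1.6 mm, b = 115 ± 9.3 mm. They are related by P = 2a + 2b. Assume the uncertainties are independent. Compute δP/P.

Sums and differences: (δP)² = Σ (cᵢ δxᵢ)².
  (2·δa)² = 10.2;  (2·δb)² = 346
δP = √(356) = 18.9 mm
P = 310 mm, so δP/P = 18.9/310 = 0.0609.

0.0609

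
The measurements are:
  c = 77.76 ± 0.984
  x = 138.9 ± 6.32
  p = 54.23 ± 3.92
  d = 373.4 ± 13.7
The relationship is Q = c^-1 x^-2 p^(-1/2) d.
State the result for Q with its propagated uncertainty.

(3.380 ± 0.356) × 10^-5

Each factor contributes (exponent × relative error)² to (δQ/Q)²:
  (-1·δc/c)² = (-1×0.0127)² = 0.000160;  (-2·δx/x)² = (-2×0.0455)² = 0.00828;  (−½·δp/p)² = (-0.5×0.0723)² = 0.00131;  (1·δd/d)² = (1×0.0367)² = 0.00135
δQ/Q = √(0.0111) = 0.105
Q = 3.38e-05, so δQ = 0.105 × 3.38e-05 = 3.56e-06.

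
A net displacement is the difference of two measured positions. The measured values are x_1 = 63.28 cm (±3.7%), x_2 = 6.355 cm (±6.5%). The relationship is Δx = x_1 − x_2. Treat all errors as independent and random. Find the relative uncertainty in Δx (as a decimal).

0.0418

For a sum/difference, combine absolute errors in quadrature:
  (δx_1)² = 5.48;  (δx_2)² = 0.171
δΔx = √(5.65) = 2.38 cm
Δx = 56.92 cm, so δΔx/Δx = 2.38/56.92 = 0.0418.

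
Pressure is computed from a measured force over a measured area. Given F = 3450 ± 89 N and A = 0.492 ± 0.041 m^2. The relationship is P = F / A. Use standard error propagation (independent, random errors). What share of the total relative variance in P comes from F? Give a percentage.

8.75%

(δP/P)² = (1·δF/F)² + (-1·δA/A)²
  F term: (1×0.0258)² = 0.000665
  A term: (-1×0.0833)² = 0.00694
Total = 0.00761. Share from F = 0.000665/0.00761 = 0.0875.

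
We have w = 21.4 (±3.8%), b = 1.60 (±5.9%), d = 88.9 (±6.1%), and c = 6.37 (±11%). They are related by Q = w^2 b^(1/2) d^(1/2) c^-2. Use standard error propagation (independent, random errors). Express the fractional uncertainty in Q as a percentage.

Q is a product of powers, so relative uncertainties combine in quadrature:
  (2·δw/w)² = (2×0.0380)² = 0.00578;  (½·δb/b)² = (0.5×0.0590)² = 0.000870;  (½·δd/d)² = (0.5×0.0610)² = 0.000930;  (-2·δc/c)² = (-2×0.110)² = 0.0484
δQ/Q = √(0.0560) = 0.237

23.7%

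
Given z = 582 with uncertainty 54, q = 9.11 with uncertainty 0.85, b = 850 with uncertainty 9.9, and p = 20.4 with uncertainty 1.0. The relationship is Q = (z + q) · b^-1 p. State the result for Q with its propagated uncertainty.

14.2 ± 1.48

Let u = z + q = 591. δu = √(δz² + δq²) = √(2920 + 0.722) = 54.0, so δu/u = 0.0914.
Q is then a monomial in u, b, p:
δQ/Q = √((δu/u)² + (-1·δb/b)² + (1·δp/p)²) = √(0.00835 + 0.000136 + 0.00240) = 0.104
Q = 14.2, so δQ = 0.104 × 14.2 = 1.48.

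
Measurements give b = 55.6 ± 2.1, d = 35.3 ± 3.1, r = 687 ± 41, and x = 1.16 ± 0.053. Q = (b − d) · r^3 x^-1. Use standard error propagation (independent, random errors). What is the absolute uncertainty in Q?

1.48e+09

Let u = b − d = 20.3. δu = √(δb² + δd²) = √(4.41 + 9.61) = 3.74, so δu/u = 0.184.
Q is then a monomial in u, r, x:
δQ/Q = √((δu/u)² + (3·δr/r)² + (-1·δx/x)²) = √(0.0340 + 0.0321 + 0.00209) = 0.261
Q = 5.67e+09, so δQ = 0.261 × 5.67e+09 = 1.48e+09.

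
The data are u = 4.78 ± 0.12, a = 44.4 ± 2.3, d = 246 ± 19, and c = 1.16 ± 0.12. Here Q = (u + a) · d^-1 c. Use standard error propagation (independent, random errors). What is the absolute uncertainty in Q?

Let w = u + a = 49.2. δw = √(δu² + δa²) = √(0.0144 + 5.29) = 2.30, so δw/w = 0.0468.
Q is then a monomial in w, d, c:
δQ/Q = √((δw/w)² + (-1·δd/d)² + (1·δc/c)²) = √(0.00219 + 0.00597 + 0.0107) = 0.137
Q = 0.232, so δQ = 0.137 × 0.232 = 0.0318.

0.0318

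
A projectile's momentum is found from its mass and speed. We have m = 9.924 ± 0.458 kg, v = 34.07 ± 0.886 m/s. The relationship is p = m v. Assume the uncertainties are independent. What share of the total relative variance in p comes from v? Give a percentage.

(δp/p)² = (1·δm/m)² + (1·δv/v)²
  m term: (1×0.0462)² = 0.00213
  v term: (1×0.0260)² = 0.000676
Total = 0.00281. Share from v = 0.000676/0.00281 = 0.241.

24.1%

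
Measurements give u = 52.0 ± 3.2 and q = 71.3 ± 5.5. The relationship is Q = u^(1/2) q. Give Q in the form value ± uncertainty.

514 ± 42.7

Relative error in a monomial: (δQ/Q)² = Σ (nᵢ · δxᵢ/xᵢ)².
  (½·δu/u)² = (0.5×0.0615)² = 0.000947;  (1·δq/q)² = (1×0.0771)² = 0.00595
δQ/Q = √(0.00690) = 0.0830
Q = 514, so δQ = 0.0830 × 514 = 42.7.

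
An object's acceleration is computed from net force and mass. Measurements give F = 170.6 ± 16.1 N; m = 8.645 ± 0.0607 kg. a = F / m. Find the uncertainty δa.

1.87 m/s^2

Products/powers → add relative errors in quadrature, weighted by exponent:
  (1·δF/F)² = (1×0.0944)² = 0.00891;  (-1·δm/m)² = (-1×0.00702)² = 4.93e-05
δa/a = √(0.00896) = 0.0946
a = 19.73 m/s^2, so δa = 0.0946 × 19.73 = 1.87 m/s^2.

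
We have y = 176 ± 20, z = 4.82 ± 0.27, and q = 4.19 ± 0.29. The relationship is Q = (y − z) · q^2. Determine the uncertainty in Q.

544

Let u = y − z = 171. δu = √(δy² + δz²) = √(400 + 0.0729) = 20.0, so δu/u = 0.117.
Q is then a monomial in u, q:
δQ/Q = √((δu/u)² + (2·δq/q)²) = √(0.0137 + 0.0192) = 0.181
Q = 3010, so δQ = 0.181 × 3010 = 544.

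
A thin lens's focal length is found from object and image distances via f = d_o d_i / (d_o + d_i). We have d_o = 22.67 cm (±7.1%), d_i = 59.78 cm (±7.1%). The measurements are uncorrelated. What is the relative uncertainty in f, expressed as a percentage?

5.51%

∂f/∂d_o = (d_i/(d_o+d_i))² = 0.526;  ∂f/∂d_i = (d_o/(d_o+d_i))² = 0.0756
δf = √((∂f/∂d_o · δd_o)² + (∂f/∂d_i · δd_i)²) = √(0.716 + 0.103) = 0.905 cm
f = 16.44 cm, so δf/f = 0.905/16.44 = 0.0551.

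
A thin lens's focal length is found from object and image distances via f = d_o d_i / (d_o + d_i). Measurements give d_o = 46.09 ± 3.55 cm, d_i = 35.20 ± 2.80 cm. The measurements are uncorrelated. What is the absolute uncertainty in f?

∂f/∂d_o = (d_i/(d_o+d_i))² = 0.188;  ∂f/∂d_i = (d_o/(d_o+d_i))² = 0.321
δf = √((∂f/∂d_o · δd_o)² + (∂f/∂d_i · δd_i)²) = √(0.443 + 0.810) = 1.12 cm

1.12 cm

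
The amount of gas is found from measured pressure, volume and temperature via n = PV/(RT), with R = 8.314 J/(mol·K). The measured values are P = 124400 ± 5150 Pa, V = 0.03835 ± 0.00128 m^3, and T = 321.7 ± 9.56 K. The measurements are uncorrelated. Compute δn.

For a monomial n ∝ P, V, T^-1, fractional errors add in quadrature:
  (1·δP/P)² = (1×0.0414)² = 0.00171;  (1·δV/V)² = (1×0.0334)² = 0.00111;  (-1·δT/T)² = (-1×0.0297)² = 0.000883
δn/n = √(0.00371) = 0.0609
n = 1.784 mol, so δn = 0.0609 × 1.784 = 0.109 mol.

0.109 mol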